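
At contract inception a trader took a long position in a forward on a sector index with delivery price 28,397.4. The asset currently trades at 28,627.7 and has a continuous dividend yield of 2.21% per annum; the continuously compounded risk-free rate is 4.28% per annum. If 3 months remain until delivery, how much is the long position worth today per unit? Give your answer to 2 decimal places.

Current fair forward for the remaining 3 months: F = S·e^((r − q)·T), (r − q) = 0.0428 − 0.0221 = 0.0207
F = 28627.7 · e^(0.0207 × 3/12) = 28627.7 × 1.00518841 = 28776.2322
Value of long forward = (F − K)·e^(−rT) = (28776.2322 − 28397.4) · e^(−0.0428·3/12)
= 378.8322 × 0.98935704 = 374.80

374.80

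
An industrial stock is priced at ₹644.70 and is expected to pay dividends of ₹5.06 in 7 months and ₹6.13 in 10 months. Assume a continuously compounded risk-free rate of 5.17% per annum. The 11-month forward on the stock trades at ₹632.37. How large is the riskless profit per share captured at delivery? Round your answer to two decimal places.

₹32.31 per share

PV(dividends) I = 5.06·e^(−0.0517·7/12) + 6.13·e^(−0.0517·10/12) = 10.7812
Fair forward F* = (S − I)·e^(rT) = (644.70 − 10.7812)·e^0.047392 = 633.9188 × 1.048533 = 664.6848
Market ₹632.37 < fair 664.6848: forward underpriced → reverse cash-and-carry (short the stock, invest proceeds at r, pay the dividends, go long the forward).
Profit at T = |F_mkt − F*| = |632.37 − 664.6848| = ₹32.31 per share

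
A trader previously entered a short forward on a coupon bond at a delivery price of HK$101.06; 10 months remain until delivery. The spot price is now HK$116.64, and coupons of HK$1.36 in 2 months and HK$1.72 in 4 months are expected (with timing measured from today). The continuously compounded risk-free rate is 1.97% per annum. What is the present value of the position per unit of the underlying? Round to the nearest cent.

PV(remaining coupons) I = 1.36·e^(−0.0197·2/12) + 1.72·e^(−0.0197·4/12) = 3.0643
Current forward F = (S − I)·e^(rT) = (116.64 − 3.0643)·e^(0.0197·10/12) = 113.5757 × 1.016552 = 115.4556
Value (long) = (F − K)·e^(−rT) = (115.4556 − 101.06) × 0.983717 = 14.1612
Short position value = −(long value) = -HK$14.16

-HK$14.16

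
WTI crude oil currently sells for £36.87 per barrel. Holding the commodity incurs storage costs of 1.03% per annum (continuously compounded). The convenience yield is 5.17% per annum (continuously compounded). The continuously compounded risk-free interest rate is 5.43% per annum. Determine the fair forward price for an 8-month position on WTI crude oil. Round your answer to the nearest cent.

£37.19 per barrel

Net carry = r + u − y = 0.0543 + 0.0103 − 0.0517 = 0.0129
F = S·e^((r+u−y)T) = 36.87 · e^(0.0129 × 8/12) = 36.87 · e^0.008600
= 36.87 × 1.008637 = £37.19 per barrel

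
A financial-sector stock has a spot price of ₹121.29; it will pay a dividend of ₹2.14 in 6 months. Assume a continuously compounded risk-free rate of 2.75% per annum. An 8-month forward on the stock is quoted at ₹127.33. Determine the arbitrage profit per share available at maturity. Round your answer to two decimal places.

₹5.95 per share

PV(dividends) I = 2.14·e^(−0.0275·6/12) = 2.1108
Fair forward F* = (S − I)·e^(rT) = (121.29 − 2.1108)·e^0.018333 = 119.1792 × 1.018502 = 121.3843
Market ₹127.33 > fair 121.3843: forward overpriced → cash-and-carry (borrow at r, buy the stock and collect the dividends, short the forward).
Profit at T = |F_mkt − F*| = |127.33 − 121.3843| = ₹5.95 per share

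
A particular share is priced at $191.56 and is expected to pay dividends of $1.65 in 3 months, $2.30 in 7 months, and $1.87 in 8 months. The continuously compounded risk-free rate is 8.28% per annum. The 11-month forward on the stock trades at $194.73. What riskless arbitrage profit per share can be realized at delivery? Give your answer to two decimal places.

PV(dividends) I = 1.65·e^(−0.0828·3/12) + 2.30·e^(−0.0828·7/12) + 1.87·e^(−0.0828·8/12) = 5.5773
Fair forward F* = (S − I)·e^(rT) = (191.56 − 5.5773)·e^0.075900 = 185.9827 × 1.078855 = 200.6484
Market $194.73 < fair 200.6484: forward underpriced → reverse cash-and-carry (short the stock, invest proceeds at r, pay the dividends, go long the forward).
Profit at T = |F_mkt − F*| = |194.73 − 200.6484| = $5.92 per share

$5.92 per share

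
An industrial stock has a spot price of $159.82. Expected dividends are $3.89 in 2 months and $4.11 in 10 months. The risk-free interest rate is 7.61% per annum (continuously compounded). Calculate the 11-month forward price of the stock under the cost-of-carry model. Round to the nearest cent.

$163.11

PV(dividends) I = 3.89·e^(−0.0761·2/12) + 4.11·e^(−0.0761·10/12)
I = 3.8410 + 3.8575 = 7.6985
F = (S − I)·e^(rT) = (159.82 − 7.6985) · e^(0.0761·11/12)
= 152.1215 · e^0.069758 = 152.1215 × 1.072249 = $163.11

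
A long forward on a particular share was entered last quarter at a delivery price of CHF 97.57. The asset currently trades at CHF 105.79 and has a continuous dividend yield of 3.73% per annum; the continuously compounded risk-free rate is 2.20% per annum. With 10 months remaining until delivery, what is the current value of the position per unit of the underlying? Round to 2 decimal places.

Current fair forward for the remaining 10 months: F = S·e^((r − q)·T), (r − q) = 0.0220 − 0.0373 = -0.0153
F = 105.79 · e^(-0.0153 × 10/12) = 105.79 × 0.987331 = 104.4497
Value of long forward = (F − K)·e^(−rT) = (104.4497 − 97.57) · e^(−0.0220·10/12)
= 6.8797 × 0.981834 = 6.75

CHF 6.75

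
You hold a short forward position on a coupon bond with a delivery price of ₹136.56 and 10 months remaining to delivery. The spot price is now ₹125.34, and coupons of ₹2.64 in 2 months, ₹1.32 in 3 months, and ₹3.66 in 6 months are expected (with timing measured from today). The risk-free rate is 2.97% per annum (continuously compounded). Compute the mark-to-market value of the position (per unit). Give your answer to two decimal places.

₹15.42

PV(remaining coupons) I = 2.64·e^(−0.0297·2/12) + 1.32·e^(−0.0297·3/12) + 3.66·e^(−0.0297·6/12) = 7.5433
Current forward F = (S − I)·e^(rT) = (125.34 − 7.5433)·e^(0.0297·10/12) = 117.7967 × 1.025059 = 120.7486
Value (long) = (F − K)·e^(−rT) = (120.7486 − 136.56) × 0.975554 = -15.4249
Short position value = −(long value) = ₹15.42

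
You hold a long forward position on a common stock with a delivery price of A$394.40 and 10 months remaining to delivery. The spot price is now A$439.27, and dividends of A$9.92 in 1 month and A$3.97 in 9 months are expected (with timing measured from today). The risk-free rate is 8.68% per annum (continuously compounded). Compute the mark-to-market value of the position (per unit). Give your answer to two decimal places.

PV(remaining dividends) I = 9.92·e^(−0.0868·1/12) + 3.97·e^(−0.0868·9/12) = 13.5683
Current forward F = (S − I)·e^(rT) = (439.27 − 13.5683)·e^(0.0868·10/12) = 425.7017 × 1.075014 = 457.6353
Value (long) = (F − K)·e^(−rT) = (457.6353 − 394.40) × 0.930221 = 58.8228
Value = A$58.82

A$58.82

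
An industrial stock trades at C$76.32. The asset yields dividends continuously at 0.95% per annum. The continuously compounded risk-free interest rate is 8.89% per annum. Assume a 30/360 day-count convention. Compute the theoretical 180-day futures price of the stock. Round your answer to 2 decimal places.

F = S·e^((r − q)T) = 76.32 · e^((0.0889 − 0.0095) × 180/360)
= 76.32 · e^0.039700 = 76.32 × 1.040499
F = C$79.41

C$79.41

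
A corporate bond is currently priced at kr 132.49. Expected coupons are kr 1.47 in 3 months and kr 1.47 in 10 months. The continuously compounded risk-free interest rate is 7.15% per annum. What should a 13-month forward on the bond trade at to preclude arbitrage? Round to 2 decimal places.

kr 140.10

PV(coupons) I = 1.47·e^(−0.0715·3/12) + 1.47·e^(−0.0715·10/12)
I = 1.4440 + 1.3850 = 2.8290
F = (S − I)·e^(rT) = (132.49 − 2.8290) · e^(0.0715·13/12)
= 129.6610 · e^0.077458 = 129.6610 × 1.080537 = kr 140.10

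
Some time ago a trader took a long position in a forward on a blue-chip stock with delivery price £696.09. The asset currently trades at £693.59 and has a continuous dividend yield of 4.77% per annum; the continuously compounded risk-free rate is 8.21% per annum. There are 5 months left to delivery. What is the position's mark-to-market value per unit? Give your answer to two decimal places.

£7.26

Current fair forward for the remaining 5 months: F = S·e^((r − q)·T), (r − q) = 0.0821 − 0.0477 = 0.0344
F = 693.59 · e^(0.0344 × 5/12) = 693.59 × 1.014437 = 703.6034
Value of long forward = (F − K)·e^(−rT) = (703.6034 − 696.09) · e^(−0.0821·5/12)
= 7.5134 × 0.966370 = 7.26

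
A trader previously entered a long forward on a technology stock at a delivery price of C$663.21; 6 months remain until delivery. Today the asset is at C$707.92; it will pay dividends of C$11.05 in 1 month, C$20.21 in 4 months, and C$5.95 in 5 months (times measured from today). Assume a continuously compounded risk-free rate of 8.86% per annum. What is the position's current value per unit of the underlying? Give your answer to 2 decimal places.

C$37.12

PV(remaining dividends) I = 11.05·e^(−0.0886·1/12) + 20.21·e^(−0.0886·4/12) + 5.95·e^(−0.0886·5/12) = 36.3249
Current forward F = (S − I)·e^(rT) = (707.92 − 36.3249)·e^(0.0886·6/12) = 671.5951 × 1.045296 = 702.0157
Value (long) = (F − K)·e^(−rT) = (702.0157 − 663.21) × 0.956667 = 37.1241
Value = C$37.12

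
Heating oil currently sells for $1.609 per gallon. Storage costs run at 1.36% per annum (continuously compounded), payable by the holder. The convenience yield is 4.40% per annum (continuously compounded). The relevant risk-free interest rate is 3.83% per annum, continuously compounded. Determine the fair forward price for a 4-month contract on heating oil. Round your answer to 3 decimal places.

$1.613 per gallon

Net carry = r + u − y = 0.0383 + 0.0136 − 0.0440 = 0.0079
F = S·e^((r+u−y)T) = 1.609 · e^(0.0079 × 4/12) = 1.609 · e^0.002633
= 1.609 × 1.002636 = $1.613 per gallon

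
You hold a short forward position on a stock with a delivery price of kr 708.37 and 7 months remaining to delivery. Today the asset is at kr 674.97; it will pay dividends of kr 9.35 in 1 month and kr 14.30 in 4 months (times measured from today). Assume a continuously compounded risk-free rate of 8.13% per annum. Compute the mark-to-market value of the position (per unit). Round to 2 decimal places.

PV(remaining dividends) I = 9.35·e^(−0.0813·1/12) + 14.30·e^(−0.0813·4/12) = 23.2045
Current forward F = (S − I)·e^(rT) = (674.97 − 23.2045)·e^(0.0813·7/12) = 651.7655 × 1.048568 = 683.4204
Value (long) = (F − K)·e^(−rT) = (683.4204 − 708.37) × 0.953682 = -23.7940
Short position value = −(long value) = kr 23.79

kr 23.79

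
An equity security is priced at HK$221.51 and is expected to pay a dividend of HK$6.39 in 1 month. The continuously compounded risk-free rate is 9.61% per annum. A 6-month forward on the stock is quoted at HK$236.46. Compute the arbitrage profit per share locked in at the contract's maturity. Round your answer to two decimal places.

HK$10.70 per share

PV(dividends) I = 6.39·e^(−0.0961·1/12) = 6.3390
Fair forward F* = (S − I)·e^(rT) = (221.51 − 6.3390)·e^0.048050 = 215.1710 × 1.049223 = 225.7624
Market HK$236.46 > fair 225.7624: forward overpriced → cash-and-carry (borrow at r, buy the stock and collect the dividends, short the forward).
Profit at T = |F_mkt − F*| = |236.46 − 225.7624| = HK$10.70 per share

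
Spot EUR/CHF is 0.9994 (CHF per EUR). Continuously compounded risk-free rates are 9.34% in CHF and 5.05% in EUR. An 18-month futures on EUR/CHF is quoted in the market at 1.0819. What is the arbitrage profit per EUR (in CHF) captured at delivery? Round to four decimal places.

0.0161 per EUR (in CHF)

Fair futures: F* = S·e^(carry·T), with carry = (r_CHF − r_EUR) = 0.0934 − 0.0505 = 0.0429
F* = 0.9994 · e^(0.0429 × 18/12) = 0.9994 · e^0.064350 = 0.9994 × 1.066466 = 1.0658
Market 1.0819 > fair 1.0658: forward overpriced → cash-and-carry (buy spot, short the forward).
At maturity, profit = |F_mkt − F*| = |1.0819 − 1.0658| = 0.0161 per EUR (in CHF)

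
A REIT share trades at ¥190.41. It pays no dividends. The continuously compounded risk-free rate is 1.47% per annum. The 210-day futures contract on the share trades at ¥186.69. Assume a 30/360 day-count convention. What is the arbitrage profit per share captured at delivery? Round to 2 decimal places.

¥5.36 per share

Fair futures: F* = S·e^(carry·T), with carry = r = 0.0147
F* = 190.41 · e^(0.0147 × 210/360) = 190.41 · e^0.008575 = 190.41 × 1.008612 = ¥192.0498
Market ¥186.69 < fair ¥192.0498: forward underpriced → reverse cash-and-carry (short spot, go long the forward).
At maturity, profit = |F_mkt − F*| = |186.69 − 192.0498| = ¥5.36 per share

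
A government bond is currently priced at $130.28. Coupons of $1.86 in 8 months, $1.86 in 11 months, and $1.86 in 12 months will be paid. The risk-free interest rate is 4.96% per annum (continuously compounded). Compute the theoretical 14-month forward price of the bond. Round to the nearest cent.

PV(coupons) I = 1.86·e^(−0.0496·8/12) + 1.86·e^(−0.0496·11/12) + 1.86·e^(−0.0496·12/12)
I = 1.7995 + 1.7773 + 1.7700 = 5.3468
F = (S − I)·e^(rT) = (130.28 − 5.3468) · e^(0.0496·14/12)
= 124.9332 · e^0.057867 = 124.9332 × 1.059574 = $132.38

$132.38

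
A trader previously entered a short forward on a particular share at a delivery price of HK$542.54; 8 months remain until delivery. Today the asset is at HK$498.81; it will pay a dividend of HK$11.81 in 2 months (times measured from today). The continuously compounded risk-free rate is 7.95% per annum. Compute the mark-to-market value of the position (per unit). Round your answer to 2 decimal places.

PV(remaining dividends) I = 11.81·e^(−0.0795·2/12) = 11.6545
Current forward F = (S − I)·e^(rT) = (498.81 − 11.6545)·e^(0.0795·8/12) = 487.1555 × 1.054430 = 513.6714
Value (long) = (F − K)·e^(−rT) = (513.6714 − 542.54) × 0.948380 = -27.3784
Short position value = −(long value) = HK$27.38

HK$27.38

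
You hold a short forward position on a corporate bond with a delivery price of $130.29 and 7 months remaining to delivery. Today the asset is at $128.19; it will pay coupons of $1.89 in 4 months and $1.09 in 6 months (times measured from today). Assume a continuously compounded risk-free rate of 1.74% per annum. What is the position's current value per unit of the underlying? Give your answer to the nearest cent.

$3.74

PV(remaining coupons) I = 1.89·e^(−0.0174·4/12) + 1.09·e^(−0.0174·6/12) = 2.9596
Current forward F = (S − I)·e^(rT) = (128.19 − 2.9596)·e^(0.0174·7/12) = 125.2304 × 1.010202 = 126.5080
Value (long) = (F − K)·e^(−rT) = (126.5080 − 130.29) × 0.989901 = -3.7438
Short position value = −(long value) = $3.74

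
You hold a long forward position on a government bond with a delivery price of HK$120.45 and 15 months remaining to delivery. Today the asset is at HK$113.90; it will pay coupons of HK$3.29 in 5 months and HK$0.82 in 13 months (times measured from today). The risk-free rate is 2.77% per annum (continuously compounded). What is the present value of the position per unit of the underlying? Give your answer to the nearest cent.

PV(remaining coupons) I = 3.29·e^(−0.0277·5/12) + 0.82·e^(−0.0277·13/12) = 4.0480
Current forward F = (S − I)·e^(rT) = (113.90 − 4.0480)·e^(0.0277·15/12) = 109.8520 × 1.035231 = 113.7222
Value (long) = (F − K)·e^(−rT) = (113.7222 − 120.45) × 0.965968 = -6.4988
Value = -HK$6.50

-HK$6.50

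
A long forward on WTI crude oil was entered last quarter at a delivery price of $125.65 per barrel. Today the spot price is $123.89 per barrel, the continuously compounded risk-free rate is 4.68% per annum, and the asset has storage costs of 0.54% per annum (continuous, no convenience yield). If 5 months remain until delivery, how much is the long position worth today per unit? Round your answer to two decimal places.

$0.95 per barrel

Current fair forward for the remaining 5 months: F = S·e^((r + u)·T), (r + u) = 0.0468 + 0.0054 = 0.0522
F = 123.89 · e^(0.0522 × 5/12) = 123.89 × 1.021988 = 126.6141
Value of long forward = (F − K)·e^(−rT) = (126.6141 − 125.65) · e^(−0.0468·5/12)
= 0.9641 × 0.980689 = 0.95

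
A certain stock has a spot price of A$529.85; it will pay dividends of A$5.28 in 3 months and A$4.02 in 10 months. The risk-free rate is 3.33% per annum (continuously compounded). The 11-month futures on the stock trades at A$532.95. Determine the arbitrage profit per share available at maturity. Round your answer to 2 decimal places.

A$3.89 per share

PV(dividends) I = 5.28·e^(−0.0333·3/12) + 4.02·e^(−0.0333·10/12) = 9.1462
Fair futures F* = (S − I)·e^(rT) = (529.85 − 9.1462)·e^0.030525 = 520.7038 × 1.030996 = 536.8435
Market A$532.95 < fair 536.8435: forward underpriced → reverse cash-and-carry (short the stock, invest proceeds at r, pay the dividends, go long the forward).
Profit at T = |F_mkt − F*| = |532.95 − 536.8435| = A$3.89 per share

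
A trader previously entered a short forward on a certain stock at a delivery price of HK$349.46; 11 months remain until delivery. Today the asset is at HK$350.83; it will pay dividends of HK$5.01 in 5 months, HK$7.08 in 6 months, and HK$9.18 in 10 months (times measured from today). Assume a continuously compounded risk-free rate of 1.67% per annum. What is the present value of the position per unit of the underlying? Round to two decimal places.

HK$14.37

PV(remaining dividends) I = 5.01·e^(−0.0167·5/12) + 7.08·e^(−0.0167·6/12) + 9.18·e^(−0.0167·10/12) = 21.0495
Current forward F = (S − I)·e^(rT) = (350.83 − 21.0495)·e^(0.0167·11/12) = 329.7805 × 1.015426 = 334.8677
Value (long) = (F − K)·e^(−rT) = (334.8677 − 349.46) × 0.984808 = -14.3706
Short position value = −(long value) = HK$14.37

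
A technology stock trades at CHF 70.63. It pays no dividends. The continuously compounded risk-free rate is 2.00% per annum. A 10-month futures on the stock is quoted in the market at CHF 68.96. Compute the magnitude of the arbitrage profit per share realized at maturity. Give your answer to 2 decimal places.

CHF 2.86 per share

Fair futures: F* = S·e^(carry·T), with carry = r = 0.0200
F* = 70.63 · e^(0.0200 × 10/12) = 70.63 · e^0.016667 = 70.63 × 1.016807 = CHF 71.8171
Market CHF 68.96 < fair CHF 71.8171: forward underpriced → reverse cash-and-carry (short spot, go long the forward).
At maturity, profit = |F_mkt − F*| = |68.96 − 71.8171| = CHF 2.86 per share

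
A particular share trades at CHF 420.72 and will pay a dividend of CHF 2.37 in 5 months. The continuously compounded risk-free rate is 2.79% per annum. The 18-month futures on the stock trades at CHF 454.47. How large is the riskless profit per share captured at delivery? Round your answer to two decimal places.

PV(dividends) I = 2.37·e^(−0.0279·5/12) = 2.3426
Fair futures F* = (S − I)·e^(rT) = (420.72 − 2.3426)·e^0.041850 = 418.3774 × 1.042738 = 436.2580
Market CHF 454.47 > fair 436.2580: forward overpriced → cash-and-carry (borrow at r, buy the stock and collect the dividends, short the forward).
Profit at T = |F_mkt − F*| = |454.47 − 436.2580| = CHF 18.21 per share

CHF 18.21 per share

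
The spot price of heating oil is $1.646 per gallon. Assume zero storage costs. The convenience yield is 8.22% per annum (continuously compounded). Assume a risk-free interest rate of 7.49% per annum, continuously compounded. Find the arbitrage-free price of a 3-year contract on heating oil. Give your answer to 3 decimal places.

Net carry = r + u − y = 0.0749 + 0.0000 − 0.0822 = -0.0073
F = S·e^((r+u−y)T) = 1.646 · e^(-0.0073 × 3) = 1.646 · e^-0.021900
= 1.646 × 0.978338 = $1.610 per gallon

$1.610 per gallon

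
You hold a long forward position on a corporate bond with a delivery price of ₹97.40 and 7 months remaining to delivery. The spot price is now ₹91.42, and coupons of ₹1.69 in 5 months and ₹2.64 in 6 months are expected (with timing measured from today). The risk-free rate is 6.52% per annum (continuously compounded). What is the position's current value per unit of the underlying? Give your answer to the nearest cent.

-₹6.55

PV(remaining coupons) I = 1.69·e^(−0.0652·5/12) + 2.64·e^(−0.0652·6/12) = 4.2000
Current forward F = (S − I)·e^(rT) = (91.42 − 4.2000)·e^(0.0652·7/12) = 87.2200 × 1.038766 = 90.6012
Value (long) = (F − K)·e^(−rT) = (90.6012 − 97.40) × 0.962681 = -6.5451
Value = -₹6.55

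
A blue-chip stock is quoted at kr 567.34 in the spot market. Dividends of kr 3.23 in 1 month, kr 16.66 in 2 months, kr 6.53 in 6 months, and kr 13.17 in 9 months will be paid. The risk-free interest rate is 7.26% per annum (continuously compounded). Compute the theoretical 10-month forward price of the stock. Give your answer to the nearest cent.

kr 561.89

PV(dividends) I = 3.23·e^(−0.0726·1/12) + 16.66·e^(−0.0726·2/12) + 6.53·e^(−0.0726·6/12) + 13.17·e^(−0.0726·9/12)
I = 3.2105 + 16.4596 + 6.2972 + 12.4721 = 38.4394
F = (S − I)·e^(rT) = (567.34 − 38.4394) · e^(0.0726·10/12)
= 528.9006 · e^0.060500 = 528.9006 × 1.062368 = kr 561.89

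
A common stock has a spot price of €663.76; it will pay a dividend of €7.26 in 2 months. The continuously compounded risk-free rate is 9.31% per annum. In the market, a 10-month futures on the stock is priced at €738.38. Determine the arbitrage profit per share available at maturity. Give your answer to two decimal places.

PV(dividends) I = 7.26·e^(−0.0931·2/12) = 7.1482
Fair futures F* = (S − I)·e^(rT) = (663.76 − 7.1482)·e^0.077583 = 656.6118 × 1.080672 = 709.5820
Market €738.38 > fair 709.5820: forward overpriced → cash-and-carry (borrow at r, buy the stock and collect the dividends, short the forward).
Profit at T = |F_mkt − F*| = |738.38 − 709.5820| = €28.80 per share

€28.80 per share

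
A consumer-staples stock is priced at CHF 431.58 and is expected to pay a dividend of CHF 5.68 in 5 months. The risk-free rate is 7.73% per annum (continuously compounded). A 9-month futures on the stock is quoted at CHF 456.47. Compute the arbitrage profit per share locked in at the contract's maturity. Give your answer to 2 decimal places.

CHF 4.96 per share

PV(dividends) I = 5.68·e^(−0.0773·5/12) = 5.5000
Fair futures F* = (S − I)·e^(rT) = (431.58 − 5.5000)·e^0.057975 = 426.0800 × 1.059689 = 451.5123
Market CHF 456.47 > fair 451.5123: forward overpriced → cash-and-carry (borrow at r, buy the stock and collect the dividends, short the forward).
Profit at T = |F_mkt − F*| = |456.47 − 451.5123| = CHF 4.96 per share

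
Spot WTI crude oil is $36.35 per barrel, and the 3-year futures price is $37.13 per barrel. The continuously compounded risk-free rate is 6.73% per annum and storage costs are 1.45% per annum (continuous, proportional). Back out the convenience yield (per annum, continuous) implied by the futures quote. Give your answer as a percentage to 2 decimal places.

F = S·e^((r+u−y)T) ⇒ (r+u−y) = ln(F/S)/T
ln(37.13/36.35) = 0.021231; /T ⇒ 0.007077
y = r + u − ln(F/S)/T = 0.0673 + 0.0145 − 0.007077 = 0.074723
y = 7.47%

7.47%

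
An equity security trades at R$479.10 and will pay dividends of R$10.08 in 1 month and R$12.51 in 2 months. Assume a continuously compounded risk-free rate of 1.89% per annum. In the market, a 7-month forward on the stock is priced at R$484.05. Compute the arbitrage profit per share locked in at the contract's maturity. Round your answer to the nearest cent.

PV(dividends) I = 10.08·e^(−0.0189·1/12) + 12.51·e^(−0.0189·2/12) = 22.5348
Fair forward F* = (S − I)·e^(rT) = (479.10 − 22.5348)·e^0.011025 = 456.5652 × 1.011086 = 461.6267
Market R$484.05 > fair 461.6267: forward overpriced → cash-and-carry (borrow at r, buy the stock and collect the dividends, short the forward).
Profit at T = |F_mkt − F*| = |484.05 − 461.6267| = R$22.42 per share

R$22.42 per share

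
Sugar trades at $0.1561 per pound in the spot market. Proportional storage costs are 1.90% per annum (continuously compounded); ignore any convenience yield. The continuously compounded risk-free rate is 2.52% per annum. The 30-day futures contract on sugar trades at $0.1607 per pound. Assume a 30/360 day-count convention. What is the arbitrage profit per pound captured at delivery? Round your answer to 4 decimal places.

Fair futures: F* = S·e^(carry·T), with carry = (r + u) = 0.0252 + 0.0190 = 0.0442
F* = 0.1561 · e^(0.0442 × 30/360) = 0.1561 · e^0.003683 = 0.1561 × 1.003690 = $0.1567
Market $0.1607 > fair $0.1567: forward overpriced → cash-and-carry (buy spot, short the forward).
At maturity, profit = |F_mkt − F*| = |0.1607 − 0.1567| = $0.0040 per pound

$0.0040 per pound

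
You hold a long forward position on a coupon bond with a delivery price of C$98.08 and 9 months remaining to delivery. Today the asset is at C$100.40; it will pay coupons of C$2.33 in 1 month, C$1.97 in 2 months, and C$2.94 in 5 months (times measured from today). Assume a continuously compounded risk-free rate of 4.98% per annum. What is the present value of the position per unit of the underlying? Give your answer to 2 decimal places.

-C$1.24

PV(remaining coupons) I = 2.33·e^(−0.0498·1/12) + 1.97·e^(−0.0498·2/12) + 2.94·e^(−0.0498·5/12) = 7.1537
Current forward F = (S − I)·e^(rT) = (100.40 − 7.1537)·e^(0.0498·9/12) = 93.2463 × 1.038056 = 96.7949
Value (long) = (F − K)·e^(−rT) = (96.7949 − 98.08) × 0.963339 = -1.2380
Value = -C$1.24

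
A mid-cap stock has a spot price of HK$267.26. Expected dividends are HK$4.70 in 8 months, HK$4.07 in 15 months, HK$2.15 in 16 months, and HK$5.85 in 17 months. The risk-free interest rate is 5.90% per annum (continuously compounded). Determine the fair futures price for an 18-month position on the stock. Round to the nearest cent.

PV(dividends) I = 4.70·e^(−0.0590·8/12) + 4.07·e^(−0.0590·15/12) + 2.15·e^(−0.0590·16/12) + 5.85·e^(−0.0590·17/12)
I = 4.5187 + 3.7806 + 1.9873 + 5.3809 = 15.6675
F = (S − I)·e^(rT) = (267.26 − 15.6675) · e^(0.0590·18/12)
= 251.5925 · e^0.088500 = 251.5925 × 1.092534 = HK$274.87

HK$274.87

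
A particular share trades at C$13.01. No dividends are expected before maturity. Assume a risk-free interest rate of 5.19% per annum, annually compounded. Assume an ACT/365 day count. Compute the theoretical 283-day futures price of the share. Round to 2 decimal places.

F = S · (1+r)^T
= 13.01 × 1.040011
F = C$13.53

C$13.53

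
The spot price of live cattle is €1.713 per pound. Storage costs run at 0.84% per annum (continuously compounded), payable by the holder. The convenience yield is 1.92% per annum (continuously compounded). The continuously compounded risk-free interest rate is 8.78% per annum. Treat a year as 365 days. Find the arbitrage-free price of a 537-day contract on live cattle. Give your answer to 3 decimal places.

€1.918 per pound

Net carry = r + u − y = 0.0878 + 0.0084 − 0.0192 = 0.0770
F = S·e^((r+u−y)T) = 1.713 · e^(0.0770 × 537/365) = 1.713 · e^0.113285
= 1.713 × 1.119951 = €1.918 per pound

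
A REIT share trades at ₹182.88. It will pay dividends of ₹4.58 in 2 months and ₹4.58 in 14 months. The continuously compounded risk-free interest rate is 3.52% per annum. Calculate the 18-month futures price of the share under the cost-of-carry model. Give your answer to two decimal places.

PV(dividends) I = 4.58·e^(−0.0352·2/12) + 4.58·e^(−0.0352·14/12)
I = 4.5532 + 4.3957 = 8.9489
F = (S − I)·e^(rT) = (182.88 − 8.9489) · e^(0.0352·18/12)
= 173.9311 · e^0.052800 = 173.9311 × 1.054219 = ₹183.36

₹183.36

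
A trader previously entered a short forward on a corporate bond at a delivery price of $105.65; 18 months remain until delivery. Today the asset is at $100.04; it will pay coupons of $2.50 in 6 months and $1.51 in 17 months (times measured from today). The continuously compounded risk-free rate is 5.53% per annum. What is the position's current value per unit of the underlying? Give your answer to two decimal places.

$1.03

PV(remaining coupons) I = 2.50·e^(−0.0553·6/12) + 1.51·e^(−0.0553·17/12) = 3.8280
Current forward F = (S − I)·e^(rT) = (100.04 − 3.8280)·e^(0.0553·18/12) = 96.2120 × 1.086487 = 104.5331
Value (long) = (F − K)·e^(−rT) = (104.5331 − 105.65) × 0.920397 = -1.0280
Short position value = −(long value) = $1.03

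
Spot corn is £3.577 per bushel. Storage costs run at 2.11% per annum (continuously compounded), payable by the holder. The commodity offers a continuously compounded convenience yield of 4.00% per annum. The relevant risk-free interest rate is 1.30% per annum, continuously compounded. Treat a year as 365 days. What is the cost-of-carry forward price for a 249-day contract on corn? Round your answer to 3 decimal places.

£3.563 per bushel

Net carry = r + u − y = 0.0130 + 0.0211 − 0.0400 = -0.0059
F = S·e^((r+u−y)T) = 3.577 · e^(-0.0059 × 249/365) = 3.577 · e^-0.004025
= 3.577 × 0.995983 = £3.563 per bushel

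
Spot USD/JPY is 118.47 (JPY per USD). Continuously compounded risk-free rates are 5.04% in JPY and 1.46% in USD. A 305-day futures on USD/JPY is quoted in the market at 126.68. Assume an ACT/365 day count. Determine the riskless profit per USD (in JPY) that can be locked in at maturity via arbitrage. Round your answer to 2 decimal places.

Fair futures: F* = S·e^(carry·T), with carry = (r_JPY − r_USD) = 0.0504 − 0.0146 = 0.0358
F* = 118.47 · e^(0.0358 × 305/365) = 118.47 · e^0.029915 = 118.47 × 1.030367 = 122.0676
Market 126.68 > fair 122.0676: forward overpriced → cash-and-carry (buy spot, short the forward).
At maturity, profit = |F_mkt − F*| = |126.68 − 122.0676| = 4.61 per USD (in JPY)

4.61 per USD (in JPY)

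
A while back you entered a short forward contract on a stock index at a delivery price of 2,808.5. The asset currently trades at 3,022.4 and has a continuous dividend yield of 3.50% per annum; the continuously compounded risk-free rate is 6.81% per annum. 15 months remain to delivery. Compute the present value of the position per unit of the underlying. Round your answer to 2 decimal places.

Current fair forward for the remaining 15 months: F = S·e^((r − q)·T), (r − q) = 0.0681 − 0.0350 = 0.0331
F = 3022.4 · e^(0.0331 × 15/12) = 3022.4 × 1.04224287 = 3150.0749
Value of long forward = (F − K)·e^(−rT) = (3150.0749 − 2808.5) · e^(−0.0681·15/12)
= 341.5749 × 0.91839748 = 313.70
Short position value = −(long value) = -313.70

-313.70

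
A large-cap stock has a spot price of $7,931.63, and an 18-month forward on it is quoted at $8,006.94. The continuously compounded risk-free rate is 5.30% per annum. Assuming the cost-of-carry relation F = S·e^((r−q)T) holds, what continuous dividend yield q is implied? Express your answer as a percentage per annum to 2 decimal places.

4.67%

From F = S·e^((r−q)T): (r − q) = ln(F/S)/T
ln(8006.94/7931.63) = ln(1.009495) = 0.009450
(r − q) = 0.009450 / (18/12) = 0.006300
q = r − ln(F/S)/T = 0.0530 − 0.006300 = 0.046700
q = 4.67%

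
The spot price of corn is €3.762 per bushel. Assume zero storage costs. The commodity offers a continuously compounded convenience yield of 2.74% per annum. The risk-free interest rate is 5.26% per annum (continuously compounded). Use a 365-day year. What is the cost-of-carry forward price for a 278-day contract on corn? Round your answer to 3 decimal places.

€3.835 per bushel

Net carry = r + u − y = 0.0526 + 0.0000 − 0.0274 = 0.0252
F = S·e^((r+u−y)T) = 3.762 · e^(0.0252 × 278/365) = 3.762 · e^0.019193
= 3.762 × 1.019378 = €3.835 per bushel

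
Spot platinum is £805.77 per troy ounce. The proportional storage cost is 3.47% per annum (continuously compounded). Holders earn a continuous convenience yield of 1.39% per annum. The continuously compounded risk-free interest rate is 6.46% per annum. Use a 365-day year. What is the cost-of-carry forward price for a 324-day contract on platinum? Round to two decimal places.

£869.23 per troy ounce

Net carry = r + u − y = 0.0646 + 0.0347 − 0.0139 = 0.0854
F = S·e^((r+u−y)T) = 805.77 · e^(0.0854 × 324/365) = 805.77 · e^0.075807
= 805.77 × 1.078754 = £869.23 per troy ounce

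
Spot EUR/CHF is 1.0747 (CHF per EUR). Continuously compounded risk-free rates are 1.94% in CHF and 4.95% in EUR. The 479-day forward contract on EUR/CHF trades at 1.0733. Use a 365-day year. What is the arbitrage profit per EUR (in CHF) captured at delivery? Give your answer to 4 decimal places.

0.0402 per EUR (in CHF)

Fair forward: F* = S·e^(carry·T), with carry = (r_CHF − r_EUR) = 0.0194 − 0.0495 = -0.0301
F* = 1.0747 · e^(-0.0301 × 479/365) = 1.0747 · e^-0.039501 = 1.0747 × 0.961269 = 1.0331
Market 1.0733 > fair 1.0331: forward overpriced → cash-and-carry (buy spot, short the forward).
At maturity, profit = |F_mkt − F*| = |1.0733 − 1.0331| = 0.0402 per EUR (in CHF)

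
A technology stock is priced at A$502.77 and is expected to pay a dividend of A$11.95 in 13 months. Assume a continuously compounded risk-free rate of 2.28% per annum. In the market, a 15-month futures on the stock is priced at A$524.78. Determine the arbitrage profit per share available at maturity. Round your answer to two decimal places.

PV(dividends) I = 11.95·e^(−0.0228·13/12) = 11.6585
Fair futures F* = (S − I)·e^(rT) = (502.77 − 11.6585)·e^0.028500 = 491.1115 × 1.028910 = 505.3095
Market A$524.78 > fair 505.3095: forward overpriced → cash-and-carry (borrow at r, buy the stock and collect the dividends, short the forward).
Profit at T = |F_mkt − F*| = |524.78 − 505.3095| = A$19.47 per share

A$19.47 per share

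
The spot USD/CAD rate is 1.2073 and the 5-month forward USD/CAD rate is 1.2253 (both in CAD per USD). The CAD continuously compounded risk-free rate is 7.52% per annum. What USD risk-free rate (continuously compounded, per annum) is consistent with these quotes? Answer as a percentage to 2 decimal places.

3.97%

F = S·e^((r_CAD − r_USD)T) ⇒ r_USD = r_CAD − ln(F/S)/T
ln(1.2253/1.2073) = 0.014799; /(5/12) = 0.035518
r_USD = 0.0752 − 0.035518 = 0.039682
r_USD = 3.97%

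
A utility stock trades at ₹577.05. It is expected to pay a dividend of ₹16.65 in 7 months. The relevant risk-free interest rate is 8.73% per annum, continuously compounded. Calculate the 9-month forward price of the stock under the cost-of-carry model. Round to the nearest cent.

₹599.20

PV(dividends) I = 16.65·e^(−0.0873·7/12)
I = 15.8233
F = (S − I)·e^(rT) = (577.05 − 15.8233) · e^(0.0873·9/12)
= 561.2267 · e^0.065475 = 561.2267 × 1.067666 = ₹599.20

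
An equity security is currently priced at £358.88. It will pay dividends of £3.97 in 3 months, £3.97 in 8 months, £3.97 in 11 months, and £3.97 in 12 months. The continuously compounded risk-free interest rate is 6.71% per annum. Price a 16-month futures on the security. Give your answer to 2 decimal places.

PV(dividends) I = 3.97·e^(−0.0671·3/12) + 3.97·e^(−0.0671·8/12) + 3.97·e^(−0.0671·11/12) + 3.97·e^(−0.0671·12/12)
I = 3.9040 + 3.7963 + 3.7332 + 3.7124 = 15.1459
F = (S − I)·e^(rT) = (358.88 − 15.1459) · e^(0.0671·16/12)
= 343.7341 · e^0.089467 = 343.7341 × 1.093591 = £375.90

£375.90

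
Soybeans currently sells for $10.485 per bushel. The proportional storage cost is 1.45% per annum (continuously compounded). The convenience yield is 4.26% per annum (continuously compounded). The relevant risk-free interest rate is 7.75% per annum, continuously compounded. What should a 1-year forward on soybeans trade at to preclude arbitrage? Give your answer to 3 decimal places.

Net carry = r + u − y = 0.0775 + 0.0145 − 0.0426 = 0.0494
F = S·e^((r+u−y)T) = 10.485 · e^(0.0494 × 1) = 10.485 · e^0.049400
= 10.485 × 1.050641 = $11.016 per bushel

$11.016 per bushel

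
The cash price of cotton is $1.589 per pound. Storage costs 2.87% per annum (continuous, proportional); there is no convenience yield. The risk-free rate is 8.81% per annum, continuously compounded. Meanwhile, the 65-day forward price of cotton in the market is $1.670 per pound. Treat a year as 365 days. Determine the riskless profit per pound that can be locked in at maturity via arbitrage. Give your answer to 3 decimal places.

Fair forward: F* = S·e^(carry·T), with carry = (r + u) = 0.0881 + 0.0287 = 0.1168
F* = 1.589 · e^(0.1168 × 65/365) = 1.589 · e^0.020800 = 1.589 × 1.021018 = $1.6224
Market $1.670 > fair $1.6224: forward overpriced → cash-and-carry (buy spot, short the forward).
At maturity, profit = |F_mkt − F*| = |1.670 − 1.6224| = $0.048 per pound

$0.048 per pound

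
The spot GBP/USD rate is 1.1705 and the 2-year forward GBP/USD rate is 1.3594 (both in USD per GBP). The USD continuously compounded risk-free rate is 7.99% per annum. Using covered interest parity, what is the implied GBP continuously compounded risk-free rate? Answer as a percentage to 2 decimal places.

0.51%

F = S·e^((r_USD − r_GBP)T) ⇒ r_GBP = r_USD − ln(F/S)/T
ln(1.3594/1.1705) = 0.149612; /(2) = 0.074806
r_GBP = 0.0799 − 0.074806 = 0.005094
r_GBP = 0.51%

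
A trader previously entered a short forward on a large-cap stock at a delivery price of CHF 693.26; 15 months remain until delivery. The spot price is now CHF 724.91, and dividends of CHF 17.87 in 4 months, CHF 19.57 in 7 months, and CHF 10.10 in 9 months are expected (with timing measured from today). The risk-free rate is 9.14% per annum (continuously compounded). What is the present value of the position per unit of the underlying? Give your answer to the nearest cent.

PV(remaining dividends) I = 17.87·e^(−0.0914·4/12) + 19.57·e^(−0.0914·7/12) + 10.10·e^(−0.0914·9/12) = 45.3185
Current forward F = (S − I)·e^(rT) = (724.91 − 45.3185)·e^(0.0914·15/12) = 679.5915 × 1.121032 = 761.8438
Value (long) = (F − K)·e^(−rT) = (761.8438 − 693.26) × 0.892035 = 61.1792
Short position value = −(long value) = -CHF 61.18

-CHF 61.18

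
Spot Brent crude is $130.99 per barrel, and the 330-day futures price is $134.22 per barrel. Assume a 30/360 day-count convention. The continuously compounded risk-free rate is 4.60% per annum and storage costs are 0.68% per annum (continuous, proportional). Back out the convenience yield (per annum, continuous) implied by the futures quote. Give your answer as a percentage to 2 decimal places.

2.62%

F = S·e^((r+u−y)T) ⇒ (r+u−y) = ln(F/S)/T
ln(134.22/130.99) = 0.024359; /T ⇒ 0.026573
y = r + u − ln(F/S)/T = 0.0460 + 0.0068 − 0.026573 = 0.026227
y = 2.62%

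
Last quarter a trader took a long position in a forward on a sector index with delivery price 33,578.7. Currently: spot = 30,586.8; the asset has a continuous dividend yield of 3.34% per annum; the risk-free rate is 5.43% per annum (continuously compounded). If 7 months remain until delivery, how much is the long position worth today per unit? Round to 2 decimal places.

-2535.13

Current fair forward for the remaining 7 months: F = S·e^((r − q)·T), (r − q) = 0.0543 − 0.0334 = 0.0209
F = 30586.8 · e^(0.0209 × 7/12) = 30586.8 × 1.01226629 = 30961.9866
Value of long forward = (F − K)·e^(−rT) = (30961.9866 − 33578.7) · e^(−0.0543·7/12)
= -2616.7134 × 0.96882140 = -2535.13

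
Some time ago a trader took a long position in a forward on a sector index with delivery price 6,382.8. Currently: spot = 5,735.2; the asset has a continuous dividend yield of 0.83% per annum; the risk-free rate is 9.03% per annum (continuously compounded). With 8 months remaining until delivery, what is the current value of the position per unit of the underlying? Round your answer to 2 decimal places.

Current fair forward for the remaining 8 months: F = S·e^((r − q)·T), (r − q) = 0.0903 − 0.0083 = 0.0820
F = 5735.2 · e^(0.0820 × 8/12) = 5735.2 × 1.05618849 = 6057.4522
Value of long forward = (F − K)·e^(−rT) = (6057.4522 − 6382.8) · e^(−0.0903·8/12)
= -325.3478 × 0.94157620 = -306.34

-306.34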